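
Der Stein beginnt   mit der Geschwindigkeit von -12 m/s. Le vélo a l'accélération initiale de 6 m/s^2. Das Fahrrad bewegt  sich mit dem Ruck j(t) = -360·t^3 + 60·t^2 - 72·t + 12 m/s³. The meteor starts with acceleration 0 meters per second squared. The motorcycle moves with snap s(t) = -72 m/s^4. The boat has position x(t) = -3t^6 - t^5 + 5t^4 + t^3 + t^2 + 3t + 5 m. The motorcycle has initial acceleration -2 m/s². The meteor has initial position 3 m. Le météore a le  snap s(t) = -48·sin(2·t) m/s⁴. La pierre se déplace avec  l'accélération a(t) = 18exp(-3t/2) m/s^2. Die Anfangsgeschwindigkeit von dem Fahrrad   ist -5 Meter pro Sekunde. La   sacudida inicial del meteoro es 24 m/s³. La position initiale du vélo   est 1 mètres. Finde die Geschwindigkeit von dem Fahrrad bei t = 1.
Wir müssen die Stammfunktion unserer Gleichung für den Ruck j(t) = -360·t^3 + 60·t^2 - 72·t + 12 2-mal finden. Die Stammfunktion von dem Ruck ist die Beschleunigung. Mit a(0) = 6 erhalten wir a(t) = -90·t^4 + 20·t^3 - 36·t^2 + 12·t + 6. Durch Integration von der Beschleunigung und Verwendung der Anfangsbedingung v(0) = -5, erhalten wir v(t) = -18·t^5 + 5·t^4 - 12·t^3 + 6·t^2 + 6·t - 5. Aus der Gleichung für die Geschwindigkeit v(t) = -18·t^5 + 5·t^4 - 12·t^3 + 6·t^2 + 6·t - 5, setzen wir t = 1 ein und erhalten v = -18.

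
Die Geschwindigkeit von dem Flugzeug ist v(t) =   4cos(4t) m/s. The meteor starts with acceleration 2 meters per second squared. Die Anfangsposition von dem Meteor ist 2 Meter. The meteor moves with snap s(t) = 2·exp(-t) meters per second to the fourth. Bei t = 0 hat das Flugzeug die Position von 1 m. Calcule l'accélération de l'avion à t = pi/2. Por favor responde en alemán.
Ausgehend von der Geschwindigkeit v(t) = 4·cos(4·t), nehmen wir 1 Ableitung. Die Ableitung von der Geschwindigkeit ergibt die Beschleunigung: a(t) = -16·sin(4·t). Aus der Gleichung für die Beschleunigung a(t) = -16·sin(4·t), setzen wir t = pi/2 ein und erhalten a = 0.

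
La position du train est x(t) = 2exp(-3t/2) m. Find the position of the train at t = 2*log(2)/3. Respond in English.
We have position x(t) = 2·exp(-3·t/2). Substituting t = 2*log(2)/3: x(2*log(2)/3) = 1.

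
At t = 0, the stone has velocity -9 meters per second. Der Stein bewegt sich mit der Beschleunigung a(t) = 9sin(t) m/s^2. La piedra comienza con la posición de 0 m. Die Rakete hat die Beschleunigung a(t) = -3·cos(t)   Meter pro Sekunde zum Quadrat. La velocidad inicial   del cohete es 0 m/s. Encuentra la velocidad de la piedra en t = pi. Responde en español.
Necesitamos integrar nuestra ecuación de la aceleración a(t) = 9·sin(t) 1 vez. La antiderivada de la aceleración es la velocidad. Usando v(0) = -9, obtenemos v(t) = -9·cos(t). Usando v(t) = -9·cos(t) y sustituyendo t = pi, encontramos v = 9.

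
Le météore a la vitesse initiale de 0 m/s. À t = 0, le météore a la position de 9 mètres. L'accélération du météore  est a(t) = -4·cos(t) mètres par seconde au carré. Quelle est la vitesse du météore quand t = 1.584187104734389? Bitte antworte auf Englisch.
To find the answer, we compute 1 antiderivative of a(t) = -4·cos(t). The integral of acceleration, with v(0) = 0, gives velocity: v(t) = -4·sin(t). We have velocity v(t) = -4·sin(t). Substituting t = 1.584187104734389: v(1.584187104734389) = -3.99964137949117.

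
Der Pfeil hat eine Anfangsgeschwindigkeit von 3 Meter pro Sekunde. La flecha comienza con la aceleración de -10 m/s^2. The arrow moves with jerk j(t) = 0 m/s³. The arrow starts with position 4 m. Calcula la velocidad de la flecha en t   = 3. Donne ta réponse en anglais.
To find the answer, we compute 2 integrals of j(t) = 0. Integrating jerk and using the initial condition a(0) = -10, we get a(t) = -10. Taking ∫a(t)dt and applying v(0) = 3, we find v(t) = 3 - 10·t. Using v(t) = 3 - 10·t and substituting t = 3, we find v = -27.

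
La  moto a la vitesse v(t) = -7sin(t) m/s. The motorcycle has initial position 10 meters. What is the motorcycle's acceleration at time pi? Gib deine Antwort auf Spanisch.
Debemos derivar nuestra ecuación de la velocidad v(t) = -7·sin(t) 1 vez. Derivando la velocidad, obtenemos la aceleración: a(t) = -7·cos(t). De la ecuación de la aceleración a(t) = -7·cos(t), sustituimos t = pi para obtener a = 7.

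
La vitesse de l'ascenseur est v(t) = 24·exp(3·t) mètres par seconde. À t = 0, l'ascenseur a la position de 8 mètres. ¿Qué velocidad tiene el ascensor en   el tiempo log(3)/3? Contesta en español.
De la ecuación de la velocidad v(t) = 24·exp(3·t), sustituimos t = log(3)/3 para obtener v = 72.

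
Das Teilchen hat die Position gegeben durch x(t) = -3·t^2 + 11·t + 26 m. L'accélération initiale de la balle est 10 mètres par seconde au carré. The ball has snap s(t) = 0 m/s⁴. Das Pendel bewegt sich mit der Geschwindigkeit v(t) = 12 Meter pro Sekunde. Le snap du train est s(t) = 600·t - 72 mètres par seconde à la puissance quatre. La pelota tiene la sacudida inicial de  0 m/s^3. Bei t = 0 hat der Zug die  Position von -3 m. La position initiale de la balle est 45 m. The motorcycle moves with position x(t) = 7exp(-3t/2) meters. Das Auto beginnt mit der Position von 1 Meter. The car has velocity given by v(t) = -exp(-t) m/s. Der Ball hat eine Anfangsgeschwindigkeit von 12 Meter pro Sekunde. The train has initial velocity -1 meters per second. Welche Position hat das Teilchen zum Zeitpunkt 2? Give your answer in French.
De l'équation de la position x(t) = -3·t^2 + 11·t + 26, nous substituons t = 2 pour obtenir x = 36.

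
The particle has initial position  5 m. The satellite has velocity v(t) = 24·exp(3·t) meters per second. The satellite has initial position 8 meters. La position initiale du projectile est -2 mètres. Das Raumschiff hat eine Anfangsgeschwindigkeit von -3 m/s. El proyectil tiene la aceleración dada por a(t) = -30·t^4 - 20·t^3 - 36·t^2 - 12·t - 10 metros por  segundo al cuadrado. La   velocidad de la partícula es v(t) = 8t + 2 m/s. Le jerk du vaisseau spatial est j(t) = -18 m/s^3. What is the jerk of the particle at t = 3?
We must differentiate our velocity equation v(t) = 8·t + 2 2 times. Taking d/dt of v(t), we find a(t) = 8. Differentiating acceleration, we get jerk: j(t) = 0. Using j(t) = 0 and substituting t = 3, we find j = 0.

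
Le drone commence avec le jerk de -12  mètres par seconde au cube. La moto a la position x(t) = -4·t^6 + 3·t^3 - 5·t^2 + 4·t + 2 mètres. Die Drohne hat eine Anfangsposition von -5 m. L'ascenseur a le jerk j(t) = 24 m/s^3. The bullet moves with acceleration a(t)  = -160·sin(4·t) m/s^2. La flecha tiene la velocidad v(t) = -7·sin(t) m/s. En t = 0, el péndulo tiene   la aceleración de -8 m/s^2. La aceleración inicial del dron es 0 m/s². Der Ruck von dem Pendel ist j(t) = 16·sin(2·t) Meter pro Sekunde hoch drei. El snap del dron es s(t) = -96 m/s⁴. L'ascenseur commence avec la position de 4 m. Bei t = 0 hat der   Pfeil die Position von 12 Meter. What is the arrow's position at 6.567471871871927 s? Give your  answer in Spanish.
Para resolver esto, necesitamos tomar 1 integral de nuestra ecuación de la velocidad v(t) = -7·sin(t). Integrando la velocidad y usando la condición inicial x(0) = 12, obtenemos x(t) = 7·cos(t) + 5. Tenemos la posición x(t) = 7·cos(t) + 5. Sustituyendo t = 6.567471871871927: x(6.567471871871927) = 11.7190339724487.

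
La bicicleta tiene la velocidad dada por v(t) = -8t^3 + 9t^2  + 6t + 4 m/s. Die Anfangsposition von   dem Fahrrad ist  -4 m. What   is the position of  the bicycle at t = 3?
We need to integrate our velocity equation v(t) = -8·t^3 + 9·t^2 + 6·t + 4 1 time. Taking ∫v(t)dt and applying x(0) = -4, we find x(t) = -2·t^4 + 3·t^3 + 3·t^2 + 4·t - 4. Using x(t) = -2·t^4 + 3·t^3 + 3·t^2 + 4·t - 4 and substituting t = 3, we find x = -46.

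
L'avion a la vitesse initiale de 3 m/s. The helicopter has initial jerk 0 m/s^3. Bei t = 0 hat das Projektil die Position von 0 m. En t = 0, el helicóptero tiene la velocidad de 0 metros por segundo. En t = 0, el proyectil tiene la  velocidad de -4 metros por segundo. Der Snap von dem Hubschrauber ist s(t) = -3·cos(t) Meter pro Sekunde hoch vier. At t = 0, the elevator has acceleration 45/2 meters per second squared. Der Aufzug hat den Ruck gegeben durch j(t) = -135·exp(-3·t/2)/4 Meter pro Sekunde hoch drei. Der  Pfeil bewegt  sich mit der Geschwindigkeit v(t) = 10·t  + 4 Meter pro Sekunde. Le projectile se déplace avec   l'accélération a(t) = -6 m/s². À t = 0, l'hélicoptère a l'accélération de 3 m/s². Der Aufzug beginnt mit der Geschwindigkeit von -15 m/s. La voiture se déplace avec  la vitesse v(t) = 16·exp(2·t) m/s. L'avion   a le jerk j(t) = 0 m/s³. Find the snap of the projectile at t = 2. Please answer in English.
We must differentiate our acceleration equation a(t) = -6 2 times. Taking d/dt of a(t), we find j(t) = 0. Differentiating jerk, we get snap: s(t) = 0. From the given snap equation s(t) = 0, we substitute t = 2 to get s = 0.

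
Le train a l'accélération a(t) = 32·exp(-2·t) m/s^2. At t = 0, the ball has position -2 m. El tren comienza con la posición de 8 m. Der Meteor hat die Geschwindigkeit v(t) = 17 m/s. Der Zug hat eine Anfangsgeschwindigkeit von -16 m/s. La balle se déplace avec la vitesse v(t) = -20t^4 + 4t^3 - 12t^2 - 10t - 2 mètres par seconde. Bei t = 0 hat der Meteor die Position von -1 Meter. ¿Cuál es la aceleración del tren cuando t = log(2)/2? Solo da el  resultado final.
La aceleración en t = log(2)/2 es a = 16.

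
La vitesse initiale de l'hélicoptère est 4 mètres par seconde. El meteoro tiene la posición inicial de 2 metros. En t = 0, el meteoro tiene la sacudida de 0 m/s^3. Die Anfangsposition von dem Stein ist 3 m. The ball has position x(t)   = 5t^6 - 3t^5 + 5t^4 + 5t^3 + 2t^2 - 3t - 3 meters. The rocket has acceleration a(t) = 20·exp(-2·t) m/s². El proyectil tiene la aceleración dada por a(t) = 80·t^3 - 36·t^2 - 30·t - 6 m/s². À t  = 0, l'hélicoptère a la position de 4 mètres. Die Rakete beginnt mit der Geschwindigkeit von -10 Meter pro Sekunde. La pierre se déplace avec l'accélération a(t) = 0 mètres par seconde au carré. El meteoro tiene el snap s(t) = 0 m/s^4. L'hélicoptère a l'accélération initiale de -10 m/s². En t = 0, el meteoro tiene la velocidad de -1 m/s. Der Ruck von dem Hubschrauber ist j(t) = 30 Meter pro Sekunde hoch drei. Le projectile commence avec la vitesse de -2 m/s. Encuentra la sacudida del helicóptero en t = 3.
Usando j(t) = 30 y sustituyendo t = 3, encontramos j = 30.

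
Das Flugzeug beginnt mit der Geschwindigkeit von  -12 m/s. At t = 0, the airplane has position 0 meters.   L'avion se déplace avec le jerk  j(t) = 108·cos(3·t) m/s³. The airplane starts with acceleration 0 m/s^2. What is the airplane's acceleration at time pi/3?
To find the answer, we compute 1 integral of j(t) = 108·cos(3·t). Taking ∫j(t)dt and applying a(0) = 0, we find a(t) = 36·sin(3·t). From the given acceleration equation a(t) = 36·sin(3·t), we substitute t = pi/3 to get a = 0.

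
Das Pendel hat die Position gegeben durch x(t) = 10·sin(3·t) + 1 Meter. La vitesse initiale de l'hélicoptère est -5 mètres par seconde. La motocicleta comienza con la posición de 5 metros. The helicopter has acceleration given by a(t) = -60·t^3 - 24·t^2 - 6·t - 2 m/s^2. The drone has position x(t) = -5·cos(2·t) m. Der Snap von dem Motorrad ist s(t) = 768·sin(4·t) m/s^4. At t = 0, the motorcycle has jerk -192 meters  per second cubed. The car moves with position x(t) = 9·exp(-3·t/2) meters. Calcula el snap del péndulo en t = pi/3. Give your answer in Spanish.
Debemos derivar nuestra ecuación de la posición x(t) = 10·sin(3·t) + 1 4 veces. Derivando la posición, obtenemos la velocidad: v(t) = 30·cos(3·t). Tomando d/dt de v(t), encontramos a(t) = -90·sin(3·t). La derivada de la aceleración da la sacudida: j(t) = -270·cos(3·t). Derivando la sacudida, obtenemos el snap: s(t) = 810·sin(3·t). Usando s(t) = 810·sin(3·t) y sustituyendo t = pi/3, encontramos s = 0.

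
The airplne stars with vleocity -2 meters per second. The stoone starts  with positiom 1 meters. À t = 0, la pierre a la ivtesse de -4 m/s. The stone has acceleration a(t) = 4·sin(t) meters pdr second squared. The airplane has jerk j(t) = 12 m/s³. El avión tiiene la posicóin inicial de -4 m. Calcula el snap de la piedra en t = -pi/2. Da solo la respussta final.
La respuesta es 4.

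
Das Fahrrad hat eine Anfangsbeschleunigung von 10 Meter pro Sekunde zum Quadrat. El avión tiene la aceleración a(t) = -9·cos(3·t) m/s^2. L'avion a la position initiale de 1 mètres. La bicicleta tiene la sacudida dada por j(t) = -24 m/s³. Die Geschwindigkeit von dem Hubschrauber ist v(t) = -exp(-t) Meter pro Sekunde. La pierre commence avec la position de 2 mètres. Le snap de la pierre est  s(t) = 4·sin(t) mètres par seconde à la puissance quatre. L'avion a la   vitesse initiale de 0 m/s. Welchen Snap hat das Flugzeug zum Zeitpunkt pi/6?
Wir müssen unsere Gleichung für die Beschleunigung a(t) = -9·cos(3·t) 2-mal ableiten. Mit d/dt von a(t) finden wir j(t) = 27·sin(3·t). Durch Ableiten von dem Ruck erhalten wir den Snap: s(t) = 81·cos(3·t). Aus der Gleichung für den Snap s(t) = 81·cos(3·t), setzen wir t = pi/6 ein und erhalten s = 0.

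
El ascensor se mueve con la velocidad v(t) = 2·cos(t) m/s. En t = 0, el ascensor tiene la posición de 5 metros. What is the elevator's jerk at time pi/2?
Starting from velocity v(t) = 2·cos(t), we take 2 derivatives. Differentiating velocity, we get acceleration: a(t) = -2·sin(t). The derivative of acceleration gives jerk: j(t) = -2·cos(t). We have jerk j(t) = -2·cos(t). Substituting t = pi/2: j(pi/2) = 0.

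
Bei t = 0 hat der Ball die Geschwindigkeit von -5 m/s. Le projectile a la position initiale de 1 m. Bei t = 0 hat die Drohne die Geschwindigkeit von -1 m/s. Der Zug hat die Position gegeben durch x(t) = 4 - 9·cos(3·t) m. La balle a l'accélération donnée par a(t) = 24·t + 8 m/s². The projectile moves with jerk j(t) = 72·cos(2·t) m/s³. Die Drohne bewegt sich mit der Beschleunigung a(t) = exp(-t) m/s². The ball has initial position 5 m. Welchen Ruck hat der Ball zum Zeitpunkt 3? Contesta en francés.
Pour résoudre ceci, nous devons prendre 1 dérivée de notre équation de l'accélération a(t) = 24·t + 8. La dérivée de l'accélération donne le jerk: j(t) = 24. De l'équation du jerk j(t) = 24, nous substituons t = 3 pour obtenir j = 24.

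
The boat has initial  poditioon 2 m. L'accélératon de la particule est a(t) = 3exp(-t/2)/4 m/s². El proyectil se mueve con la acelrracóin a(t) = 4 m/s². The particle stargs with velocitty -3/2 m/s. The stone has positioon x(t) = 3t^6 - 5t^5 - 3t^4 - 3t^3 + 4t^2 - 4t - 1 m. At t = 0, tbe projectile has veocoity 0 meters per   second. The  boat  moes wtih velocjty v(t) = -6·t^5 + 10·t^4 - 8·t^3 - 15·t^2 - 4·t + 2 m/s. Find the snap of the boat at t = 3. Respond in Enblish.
We must differentiate our velocity equation v(t) = -6·t^5 + 10·t^4 - 8·t^3 - 15·t^2 - 4·t + 2 3 times. The derivative of velocity gives acceleration: a(t) = -30·t^4 + 40·t^3 - 24·t^2 - 30·t - 4. Differentiating acceleration, we get jerk: j(t) = -120·t^3 + 120·t^2 - 48·t - 30. Differentiating jerk, we get snap: s(t) = -360·t^2 + 240·t - 48. We have snap s(t) = -360·t^2 + 240·t - 48. Substituting t = 3: s(3) = -2568.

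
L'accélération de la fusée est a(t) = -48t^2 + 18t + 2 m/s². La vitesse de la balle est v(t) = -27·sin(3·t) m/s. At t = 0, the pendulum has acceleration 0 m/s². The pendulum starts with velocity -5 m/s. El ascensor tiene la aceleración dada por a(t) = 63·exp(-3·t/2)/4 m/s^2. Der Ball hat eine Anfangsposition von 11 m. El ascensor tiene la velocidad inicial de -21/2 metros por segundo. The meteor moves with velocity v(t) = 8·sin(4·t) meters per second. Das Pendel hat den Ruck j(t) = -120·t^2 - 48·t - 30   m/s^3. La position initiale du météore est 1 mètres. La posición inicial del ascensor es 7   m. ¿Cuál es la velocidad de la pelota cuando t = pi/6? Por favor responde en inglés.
We have velocity v(t) = -27·sin(3·t). Substituting t = pi/6: v(pi/6) = -27.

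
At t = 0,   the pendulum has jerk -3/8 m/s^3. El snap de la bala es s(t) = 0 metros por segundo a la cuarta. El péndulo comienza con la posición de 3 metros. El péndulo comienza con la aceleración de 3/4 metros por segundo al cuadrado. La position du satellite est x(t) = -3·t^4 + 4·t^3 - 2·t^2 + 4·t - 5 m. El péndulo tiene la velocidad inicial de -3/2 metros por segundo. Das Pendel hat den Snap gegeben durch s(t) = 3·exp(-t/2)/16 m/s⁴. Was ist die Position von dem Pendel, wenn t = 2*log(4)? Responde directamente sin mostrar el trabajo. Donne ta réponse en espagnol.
En t = 2*log(4), x = 3/4.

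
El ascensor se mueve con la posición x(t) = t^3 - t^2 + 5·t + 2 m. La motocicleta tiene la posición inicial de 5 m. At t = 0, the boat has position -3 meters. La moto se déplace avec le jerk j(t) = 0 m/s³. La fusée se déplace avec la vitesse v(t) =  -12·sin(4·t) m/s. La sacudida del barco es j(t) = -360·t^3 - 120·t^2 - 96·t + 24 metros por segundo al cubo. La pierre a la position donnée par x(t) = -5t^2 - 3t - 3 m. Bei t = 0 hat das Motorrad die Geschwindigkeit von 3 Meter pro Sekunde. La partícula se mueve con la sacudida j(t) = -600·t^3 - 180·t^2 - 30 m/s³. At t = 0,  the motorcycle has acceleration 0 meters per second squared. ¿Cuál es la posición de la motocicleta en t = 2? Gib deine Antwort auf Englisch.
We must find the antiderivative of our jerk equation j(t) = 0 3 times. Integrating jerk and using the initial condition a(0) = 0, we get a(t) = 0. The integral of acceleration, with v(0) = 3, gives velocity: v(t) = 3. Integrating velocity and using the initial condition x(0) = 5, we get x(t) = 3·t + 5. Using x(t) = 3·t + 5 and substituting t = 2, we find x = 11.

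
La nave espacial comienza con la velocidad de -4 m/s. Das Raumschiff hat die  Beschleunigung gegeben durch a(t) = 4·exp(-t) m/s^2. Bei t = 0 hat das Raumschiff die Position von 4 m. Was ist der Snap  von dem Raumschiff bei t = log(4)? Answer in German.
Um dies zu lösen, müssen wir 2 Ableitungen unserer Gleichung für die Beschleunigung a(t) = 4·exp(-t) nehmen. Die Ableitung von der Beschleunigung ergibt den Ruck: j(t) = -4·exp(-t). Die Ableitung von dem Ruck ergibt den Snap: s(t) = 4·exp(-t). Mit s(t) = 4·exp(-t) und Einsetzen von t = log(4), finden wir s = 1.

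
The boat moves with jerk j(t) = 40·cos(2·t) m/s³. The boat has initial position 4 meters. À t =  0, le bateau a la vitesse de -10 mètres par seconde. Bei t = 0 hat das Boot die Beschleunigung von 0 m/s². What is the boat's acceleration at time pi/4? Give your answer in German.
Wir müssen unsere Gleichung für den Ruck j(t) = 40·cos(2·t) 1-mal integrieren. Das Integral von dem Ruck, mit a(0) = 0, ergibt die Beschleunigung: a(t) = 20·sin(2·t). Aus der Gleichung für die Beschleunigung a(t) = 20·sin(2·t), setzen wir t = pi/4 ein und erhalten a = 20.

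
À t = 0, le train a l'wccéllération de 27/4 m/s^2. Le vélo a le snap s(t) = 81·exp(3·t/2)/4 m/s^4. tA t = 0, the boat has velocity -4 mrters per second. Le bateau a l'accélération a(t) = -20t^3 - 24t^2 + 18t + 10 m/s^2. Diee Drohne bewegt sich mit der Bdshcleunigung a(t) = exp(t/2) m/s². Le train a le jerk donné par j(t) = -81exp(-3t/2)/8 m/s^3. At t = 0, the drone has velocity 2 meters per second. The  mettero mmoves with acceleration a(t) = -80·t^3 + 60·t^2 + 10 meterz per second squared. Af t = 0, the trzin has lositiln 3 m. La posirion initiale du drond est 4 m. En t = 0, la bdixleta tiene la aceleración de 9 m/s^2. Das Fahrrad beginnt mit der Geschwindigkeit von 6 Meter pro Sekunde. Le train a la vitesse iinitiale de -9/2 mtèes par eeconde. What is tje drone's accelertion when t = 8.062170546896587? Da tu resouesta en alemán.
Wir haben die Beschleunigung a(t) = exp(t/2). Durch Einsetzen von t = 8.062170546896587: a(8.062170546896587) = 56.3220028648402.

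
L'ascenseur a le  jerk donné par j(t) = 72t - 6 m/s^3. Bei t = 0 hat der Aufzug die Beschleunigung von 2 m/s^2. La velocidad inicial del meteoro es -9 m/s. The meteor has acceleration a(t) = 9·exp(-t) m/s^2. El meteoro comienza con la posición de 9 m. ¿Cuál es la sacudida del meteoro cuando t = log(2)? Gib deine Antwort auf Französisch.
En partant de l'accélération a(t) = 9·exp(-t), nous prenons 1 dérivée. En prenant d/dt de a(t), nous trouvons j(t) = -9·exp(-t). De l'équation du jerk j(t) = -9·exp(-t), nous substituons t = log(2) pour obtenir j = -9/2.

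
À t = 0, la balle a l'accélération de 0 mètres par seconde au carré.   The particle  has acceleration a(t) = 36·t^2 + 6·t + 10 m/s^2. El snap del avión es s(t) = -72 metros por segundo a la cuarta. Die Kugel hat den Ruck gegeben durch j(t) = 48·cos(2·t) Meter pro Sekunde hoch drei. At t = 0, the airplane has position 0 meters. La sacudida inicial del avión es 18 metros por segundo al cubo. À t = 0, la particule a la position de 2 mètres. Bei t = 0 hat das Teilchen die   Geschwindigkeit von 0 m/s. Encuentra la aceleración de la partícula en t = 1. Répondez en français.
De l'équation de l'accélération a(t) = 36·t^2 + 6·t + 10, nous substituons t = 1 pour obtenir a = 52.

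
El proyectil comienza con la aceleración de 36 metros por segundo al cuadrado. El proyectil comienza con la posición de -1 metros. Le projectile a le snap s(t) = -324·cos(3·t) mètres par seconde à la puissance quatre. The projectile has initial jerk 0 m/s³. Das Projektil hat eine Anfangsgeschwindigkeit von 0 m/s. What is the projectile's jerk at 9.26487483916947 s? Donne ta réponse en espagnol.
Necesitamos integrar nuestra ecuación del snap s(t) = -324·cos(3·t) 1 vez. Integrando el snap y usando la condición inicial j(0) = 0, obtenemos j(t) = -108·sin(3·t). Tenemos la sacudida j(t) = -108·sin(3·t). Sustituyendo t = 9.26487483916947: j(9.26487483916947) = -49.8443073222730.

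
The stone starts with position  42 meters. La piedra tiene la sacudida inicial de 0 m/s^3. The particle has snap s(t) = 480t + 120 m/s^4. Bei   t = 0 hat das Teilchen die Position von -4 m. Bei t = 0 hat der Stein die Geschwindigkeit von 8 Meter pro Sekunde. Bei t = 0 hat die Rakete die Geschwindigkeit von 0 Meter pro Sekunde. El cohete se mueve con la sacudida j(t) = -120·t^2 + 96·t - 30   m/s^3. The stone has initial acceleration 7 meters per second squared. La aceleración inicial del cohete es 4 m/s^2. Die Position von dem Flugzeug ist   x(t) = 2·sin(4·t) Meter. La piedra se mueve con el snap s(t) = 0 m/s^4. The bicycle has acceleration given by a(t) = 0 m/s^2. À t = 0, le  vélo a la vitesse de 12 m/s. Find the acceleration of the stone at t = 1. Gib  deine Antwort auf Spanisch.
Para resolver esto, necesitamos tomar 2 antiderivadas de nuestra ecuación del snap s(t) = 0. Tomando ∫s(t)dt y aplicando j(0) = 0, encontramos j(t) = 0. Tomando ∫j(t)dt y aplicando a(0) = 7, encontramos a(t) = 7. Tenemos la aceleración a(t) = 7. Sustituyendo t = 1: a(1) = 7.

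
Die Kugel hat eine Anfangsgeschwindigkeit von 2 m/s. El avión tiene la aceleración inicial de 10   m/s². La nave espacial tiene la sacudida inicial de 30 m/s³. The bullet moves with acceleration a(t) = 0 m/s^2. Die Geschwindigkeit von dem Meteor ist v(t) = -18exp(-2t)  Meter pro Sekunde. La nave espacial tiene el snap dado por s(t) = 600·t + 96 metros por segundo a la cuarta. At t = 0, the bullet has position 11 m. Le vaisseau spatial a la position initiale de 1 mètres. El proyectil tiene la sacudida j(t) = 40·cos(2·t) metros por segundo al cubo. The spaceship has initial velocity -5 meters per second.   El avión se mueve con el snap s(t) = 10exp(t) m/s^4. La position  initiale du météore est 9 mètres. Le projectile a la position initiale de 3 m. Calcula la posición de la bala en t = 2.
Para resolver esto, necesitamos tomar 2 antiderivadas de nuestra ecuación de la aceleración a(t) = 0. Tomando ∫a(t)dt y aplicando v(0) = 2, encontramos v(t) = 2. Tomando ∫v(t)dt y aplicando x(0) = 11, encontramos x(t) = 2·t + 11. Tenemos la posición x(t) = 2·t + 11. Sustituyendo t = 2: x(2) = 15.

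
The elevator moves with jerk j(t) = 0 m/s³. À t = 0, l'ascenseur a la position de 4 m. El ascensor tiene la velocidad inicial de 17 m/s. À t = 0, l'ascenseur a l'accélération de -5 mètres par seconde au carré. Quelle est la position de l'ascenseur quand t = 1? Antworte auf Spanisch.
Para resolver esto, necesitamos tomar 3 integrales de nuestra ecuación de la sacudida j(t) = 0. Integrando la sacudida y usando la condición inicial a(0) = -5, obtenemos a(t) = -5. Tomando ∫a(t)dt y aplicando v(0) = 17, encontramos v(t) = 17 - 5·t. Tomando ∫v(t)dt y aplicando x(0) = 4, encontramos x(t) = -5·t^2/2 + 17·t + 4. Tenemos la posición x(t) = -5·t^2/2 + 17·t + 4. Sustituyendo t = 1: x(1) = 37/2.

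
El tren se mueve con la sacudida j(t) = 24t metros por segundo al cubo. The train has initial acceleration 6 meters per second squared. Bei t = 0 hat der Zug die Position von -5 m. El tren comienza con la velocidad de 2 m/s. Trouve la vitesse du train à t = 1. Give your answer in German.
Wir müssen die Stammfunktion unserer Gleichung für den Ruck j(t) = 24·t 2-mal finden. Die Stammfunktion von dem Ruck, mit a(0) = 6, ergibt die Beschleunigung: a(t) = 12·t^2 + 6. Mit ∫a(t)dt und Anwendung von v(0) = 2, finden wir v(t) = 4·t^3 + 6·t + 2. Mit v(t) = 4·t^3 + 6·t + 2 und Einsetzen von t = 1, finden wir v = 12.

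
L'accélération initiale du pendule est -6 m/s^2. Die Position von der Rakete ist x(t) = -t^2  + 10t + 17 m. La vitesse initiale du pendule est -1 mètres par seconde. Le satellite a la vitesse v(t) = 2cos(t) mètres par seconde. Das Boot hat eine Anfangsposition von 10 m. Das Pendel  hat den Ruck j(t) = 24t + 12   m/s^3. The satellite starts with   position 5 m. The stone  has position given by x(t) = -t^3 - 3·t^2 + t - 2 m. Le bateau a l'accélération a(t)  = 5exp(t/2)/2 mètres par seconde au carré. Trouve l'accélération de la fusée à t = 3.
Nous devons dériver notre équation de la position x(t) = -t^2 + 10·t + 17 2 fois. En dérivant la position, nous obtenons la vitesse: v(t) = 10 - 2·t. En dérivant la vitesse, nous obtenons l'accélération: a(t) = -2. De l'équation de l'accélération a(t) = -2, nous substituons t = 3 pour obtenir a = -2.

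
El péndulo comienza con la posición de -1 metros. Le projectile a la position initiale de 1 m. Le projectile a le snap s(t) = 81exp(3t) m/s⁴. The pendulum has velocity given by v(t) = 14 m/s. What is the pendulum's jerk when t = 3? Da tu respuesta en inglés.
We must differentiate our velocity equation v(t) = 14 2 times. Differentiating velocity, we get acceleration: a(t) = 0. Taking d/dt of a(t), we find j(t) = 0. We have jerk j(t) = 0. Substituting t = 3: j(3) = 0.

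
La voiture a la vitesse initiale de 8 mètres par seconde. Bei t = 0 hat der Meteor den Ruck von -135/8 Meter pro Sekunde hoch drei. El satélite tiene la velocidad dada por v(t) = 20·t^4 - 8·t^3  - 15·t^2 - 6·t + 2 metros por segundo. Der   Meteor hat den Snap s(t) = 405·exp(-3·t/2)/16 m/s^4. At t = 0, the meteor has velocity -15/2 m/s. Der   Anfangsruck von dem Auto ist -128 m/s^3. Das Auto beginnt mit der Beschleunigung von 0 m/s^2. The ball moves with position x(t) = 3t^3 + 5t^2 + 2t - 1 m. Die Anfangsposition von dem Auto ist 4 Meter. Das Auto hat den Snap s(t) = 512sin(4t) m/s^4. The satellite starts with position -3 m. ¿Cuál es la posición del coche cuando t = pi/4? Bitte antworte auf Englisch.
Starting from snap s(t) = 512·sin(4·t), we take 4 antiderivatives. Finding the integral of s(t) and using j(0) = -128: j(t) = -128·cos(4·t). Finding the integral of j(t) and using a(0) = 0: a(t) = -32·sin(4·t). Taking ∫a(t)dt and applying v(0) = 8, we find v(t) = 8·cos(4·t). Taking ∫v(t)dt and applying x(0) = 4, we find x(t) = 2·sin(4·t) + 4. We have position x(t) = 2·sin(4·t) + 4. Substituting t = pi/4: x(pi/4) = 4.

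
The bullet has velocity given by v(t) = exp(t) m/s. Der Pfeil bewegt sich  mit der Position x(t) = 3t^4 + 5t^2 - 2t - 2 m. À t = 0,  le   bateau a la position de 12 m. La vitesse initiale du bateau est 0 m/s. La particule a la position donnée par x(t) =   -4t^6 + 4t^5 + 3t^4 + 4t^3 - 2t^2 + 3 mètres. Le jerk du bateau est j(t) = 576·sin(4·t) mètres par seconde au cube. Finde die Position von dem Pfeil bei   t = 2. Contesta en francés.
De l'équation de la position x(t) = 3·t^4 + 5·t^2 - 2·t - 2, nous substituons t = 2 pour obtenir x = 62.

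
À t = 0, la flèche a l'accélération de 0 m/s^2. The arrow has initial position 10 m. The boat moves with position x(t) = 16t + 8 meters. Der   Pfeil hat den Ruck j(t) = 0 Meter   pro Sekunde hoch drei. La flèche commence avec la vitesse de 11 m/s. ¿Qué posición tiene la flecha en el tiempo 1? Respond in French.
Nous devons intégrer notre équation du jerk j(t) = 0 3 fois. En intégrant le jerk et en utilisant la condition initiale a(0) = 0, nous obtenons a(t) = 0. L'intégrale de l'accélération est la vitesse. En utilisant v(0) = 11, nous obtenons v(t) = 11. L'intégrale de la vitesse est la position. En utilisant x(0) = 10, nous obtenons x(t) = 11·t + 10. Nous avons la position x(t) = 11·t + 10. En substituant t = 1: x(1) = 21.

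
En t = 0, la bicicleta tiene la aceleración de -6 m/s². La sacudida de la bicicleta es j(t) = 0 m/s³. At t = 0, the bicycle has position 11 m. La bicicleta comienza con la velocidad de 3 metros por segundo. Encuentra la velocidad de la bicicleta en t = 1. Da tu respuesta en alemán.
Wir müssen unsere Gleichung für den Ruck j(t) = 0 2-mal integrieren. Mit ∫j(t)dt und Anwendung von a(0) = -6, finden wir a(t) = -6. Mit ∫a(t)dt und Anwendung von v(0) = 3, finden wir v(t) = 3 - 6·t. Mit v(t) = 3 - 6·t und Einsetzen von t = 1, finden wir v = -3.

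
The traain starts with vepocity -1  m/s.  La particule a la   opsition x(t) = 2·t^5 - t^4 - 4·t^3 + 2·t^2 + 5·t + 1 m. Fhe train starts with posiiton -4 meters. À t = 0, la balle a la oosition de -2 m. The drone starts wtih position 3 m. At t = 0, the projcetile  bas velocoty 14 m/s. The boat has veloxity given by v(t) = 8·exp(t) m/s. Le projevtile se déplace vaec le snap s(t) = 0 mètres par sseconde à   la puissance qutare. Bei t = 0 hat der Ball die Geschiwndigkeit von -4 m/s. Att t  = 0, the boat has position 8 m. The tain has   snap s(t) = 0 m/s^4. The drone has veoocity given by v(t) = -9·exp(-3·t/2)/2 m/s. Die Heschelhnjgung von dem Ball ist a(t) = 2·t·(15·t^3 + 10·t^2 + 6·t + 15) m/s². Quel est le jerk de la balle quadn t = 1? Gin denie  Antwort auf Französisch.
Pour résoudre ceci, nous devons prendre 1 dérivée de notre équation de l'accélération a(t) = 2·t·(15·t^3 + 10·t^2 + 6·t + 15). La dérivée de l'accélération donne le jerk: j(t) = 30·t^3 + 20·t^2 + 2·t·(45·t^2 + 20·t + 6) + 12·t + 30. De l'équation du jerk j(t) = 30·t^3 + 20·t^2 + 2·t·(45·t^2 + 20·t + 6) + 12·t + 30, nous substituons t = 1 pour obtenir j = 234.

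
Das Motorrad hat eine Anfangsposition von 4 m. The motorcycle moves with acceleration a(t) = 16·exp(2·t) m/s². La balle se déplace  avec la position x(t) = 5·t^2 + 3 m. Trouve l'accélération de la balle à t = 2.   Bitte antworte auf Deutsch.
Ausgehend von der Position x(t) = 5·t^2 + 3, nehmen wir 2 Ableitungen. Mit d/dt von x(t) finden wir v(t) = 10·t. Die Ableitung von der Geschwindigkeit ergibt die Beschleunigung: a(t) = 10. Aus der Gleichung für die Beschleunigung a(t) = 10, setzen wir t = 2 ein und erhalten a = 10.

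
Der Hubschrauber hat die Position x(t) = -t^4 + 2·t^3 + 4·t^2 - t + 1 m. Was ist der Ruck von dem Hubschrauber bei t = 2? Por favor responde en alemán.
Wir müssen unsere Gleichung für die Position x(t) = -t^4 + 2·t^3 + 4·t^2 - t + 1 3-mal ableiten. Mit d/dt von x(t) finden wir v(t) = -4·t^3 + 6·t^2 + 8·t - 1. Mit d/dt von v(t) finden wir a(t) = -12·t^2 + 12·t + 8. Durch Ableiten von der Beschleunigung erhalten wir den Ruck: j(t) = 12 - 24·t. Aus der Gleichung für den Ruck j(t) = 12 - 24·t, setzen wir t = 2 ein und erhalten j = -36.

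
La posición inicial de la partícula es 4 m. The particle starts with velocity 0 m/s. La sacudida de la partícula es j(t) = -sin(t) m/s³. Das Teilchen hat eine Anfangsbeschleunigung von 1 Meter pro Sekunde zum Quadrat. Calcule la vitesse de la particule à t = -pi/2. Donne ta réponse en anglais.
We need to integrate our jerk equation j(t) = -sin(t) 2 times. The integral of jerk is acceleration. Using a(0) = 1, we get a(t) = cos(t). The integral of acceleration, with v(0) = 0, gives velocity: v(t) = sin(t). Using v(t) = sin(t) and substituting t = -pi/2, we find v = -1.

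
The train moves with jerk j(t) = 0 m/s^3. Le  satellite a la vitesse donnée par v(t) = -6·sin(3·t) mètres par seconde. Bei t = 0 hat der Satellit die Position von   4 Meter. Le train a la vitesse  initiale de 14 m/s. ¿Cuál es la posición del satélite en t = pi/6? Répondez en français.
Nous devons trouver l'intégrale de notre équation de la vitesse v(t) = -6·sin(3·t) 1 fois. L'intégrale de la vitesse, avec x(0) = 4, donne la position: x(t) = 2·cos(3·t) + 2. Nous avons la position x(t) = 2·cos(3·t) + 2. En substituant t = pi/6: x(pi/6) = 2.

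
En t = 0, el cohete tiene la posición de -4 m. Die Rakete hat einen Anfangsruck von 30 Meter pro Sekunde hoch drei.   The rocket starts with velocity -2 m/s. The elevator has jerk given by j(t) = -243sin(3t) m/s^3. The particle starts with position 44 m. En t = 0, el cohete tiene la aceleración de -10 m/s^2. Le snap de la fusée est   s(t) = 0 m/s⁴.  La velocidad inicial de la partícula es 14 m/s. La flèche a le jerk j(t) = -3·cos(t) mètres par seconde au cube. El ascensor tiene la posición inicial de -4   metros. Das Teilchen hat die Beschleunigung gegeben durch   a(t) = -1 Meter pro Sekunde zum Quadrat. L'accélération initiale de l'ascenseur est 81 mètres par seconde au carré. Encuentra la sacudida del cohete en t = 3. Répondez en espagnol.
Partiendo del snap s(t) = 0, tomamos 1 integral. La integral del snap, con j(0) = 30, da la sacudida: j(t) = 30. Tenemos la sacudida j(t) = 30. Sustituyendo t = 3: j(3) = 30.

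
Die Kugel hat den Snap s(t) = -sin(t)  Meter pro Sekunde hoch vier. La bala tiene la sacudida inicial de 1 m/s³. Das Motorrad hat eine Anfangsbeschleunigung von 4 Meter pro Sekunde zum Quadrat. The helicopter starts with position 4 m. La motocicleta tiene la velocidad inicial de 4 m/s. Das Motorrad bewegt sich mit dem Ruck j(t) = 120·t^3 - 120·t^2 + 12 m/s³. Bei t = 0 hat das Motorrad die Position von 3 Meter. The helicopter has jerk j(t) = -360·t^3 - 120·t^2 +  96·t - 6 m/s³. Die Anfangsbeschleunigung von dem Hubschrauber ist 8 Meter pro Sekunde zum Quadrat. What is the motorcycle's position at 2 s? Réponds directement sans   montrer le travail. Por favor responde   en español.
La posición en t = 2 es x = 35.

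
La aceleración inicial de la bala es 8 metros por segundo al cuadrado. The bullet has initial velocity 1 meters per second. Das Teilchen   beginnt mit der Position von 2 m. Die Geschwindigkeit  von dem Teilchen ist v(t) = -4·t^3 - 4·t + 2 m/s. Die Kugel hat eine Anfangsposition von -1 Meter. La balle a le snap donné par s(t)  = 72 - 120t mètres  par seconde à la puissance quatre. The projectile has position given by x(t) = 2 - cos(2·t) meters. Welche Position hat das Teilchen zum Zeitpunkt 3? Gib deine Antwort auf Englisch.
To solve this, we need to take 1 integral of our velocity equation v(t) = -4·t^3 - 4·t + 2. Integrating velocity and using the initial condition x(0) = 2, we get x(t) = -t^4 - 2·t^2 + 2·t + 2. From the given position equation x(t) = -t^4 - 2·t^2 + 2·t + 2, we substitute t = 3 to get x = -91.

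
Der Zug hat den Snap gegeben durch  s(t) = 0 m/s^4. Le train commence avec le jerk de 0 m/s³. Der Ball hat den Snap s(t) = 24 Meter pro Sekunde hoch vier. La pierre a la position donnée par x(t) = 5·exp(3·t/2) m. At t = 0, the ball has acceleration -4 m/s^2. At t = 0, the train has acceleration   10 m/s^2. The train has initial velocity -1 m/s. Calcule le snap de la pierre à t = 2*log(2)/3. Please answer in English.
We must differentiate our position equation x(t) = 5·exp(3·t/2) 4 times. Differentiating position, we get velocity: v(t) = 15·exp(3·t/2)/2. Taking d/dt of v(t), we find a(t) = 45·exp(3·t/2)/4. Taking d/dt of a(t), we find j(t) = 135·exp(3·t/2)/8. Taking d/dt of j(t), we find s(t) = 405·exp(3·t/2)/16. Using s(t) = 405·exp(3·t/2)/16 and substituting t = 2*log(2)/3, we find s = 405/8.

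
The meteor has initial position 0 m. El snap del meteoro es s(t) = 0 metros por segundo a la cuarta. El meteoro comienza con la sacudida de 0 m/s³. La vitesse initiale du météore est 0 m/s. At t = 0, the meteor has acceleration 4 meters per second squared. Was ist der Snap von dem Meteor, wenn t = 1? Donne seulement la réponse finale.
Der Snap bei t = 1 ist s = 0.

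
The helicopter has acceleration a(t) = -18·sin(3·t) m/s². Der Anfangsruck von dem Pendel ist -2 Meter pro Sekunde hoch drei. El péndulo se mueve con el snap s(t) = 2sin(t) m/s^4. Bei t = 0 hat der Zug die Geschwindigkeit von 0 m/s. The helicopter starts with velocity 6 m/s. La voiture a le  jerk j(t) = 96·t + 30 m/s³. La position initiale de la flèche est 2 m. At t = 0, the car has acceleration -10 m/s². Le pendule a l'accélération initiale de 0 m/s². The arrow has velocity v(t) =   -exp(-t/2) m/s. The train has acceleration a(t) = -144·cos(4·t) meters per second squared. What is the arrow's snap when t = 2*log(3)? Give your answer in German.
Wir müssen unsere Gleichung für die Geschwindigkeit v(t) = -exp(-t/2) 3-mal ableiten. Durch Ableiten von der Geschwindigkeit erhalten wir die Beschleunigung: a(t) = exp(-t/2)/2. Mit d/dt von a(t) finden wir j(t) = -exp(-t/2)/4. Durch Ableiten von dem Ruck erhalten wir den Snap: s(t) = exp(-t/2)/8. Wir haben den Snap s(t) = exp(-t/2)/8. Durch Einsetzen von t = 2*log(3): s(2*log(3)) = 1/24.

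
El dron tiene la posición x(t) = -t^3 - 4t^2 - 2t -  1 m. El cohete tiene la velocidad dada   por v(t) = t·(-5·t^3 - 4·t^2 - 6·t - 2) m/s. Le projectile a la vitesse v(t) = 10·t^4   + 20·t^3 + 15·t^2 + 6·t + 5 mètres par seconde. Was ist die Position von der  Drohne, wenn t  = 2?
Wir haben die Position x(t) = -t^3 - 4·t^2 - 2·t - 1. Durch Einsetzen von t = 2: x(2) = -29.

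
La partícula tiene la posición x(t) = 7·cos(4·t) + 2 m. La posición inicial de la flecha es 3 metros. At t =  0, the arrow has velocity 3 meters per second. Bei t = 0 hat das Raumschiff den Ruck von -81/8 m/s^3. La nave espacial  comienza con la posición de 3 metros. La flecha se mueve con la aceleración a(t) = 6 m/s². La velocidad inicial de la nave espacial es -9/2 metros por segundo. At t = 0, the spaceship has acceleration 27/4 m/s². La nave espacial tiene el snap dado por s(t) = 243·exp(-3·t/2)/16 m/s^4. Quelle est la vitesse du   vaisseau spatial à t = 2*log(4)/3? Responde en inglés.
We must find the antiderivative of our snap equation s(t) = 243·exp(-3·t/2)/16 3 times. Integrating snap and using the initial condition j(0) = -81/8, we get j(t) = -81·exp(-3·t/2)/8. Taking ∫j(t)dt and applying a(0) = 27/4, we find a(t) = 27·exp(-3·t/2)/4. Integrating acceleration and using the initial condition v(0) = -9/2, we get v(t) = -9·exp(-3·t/2)/2. From the given velocity equation v(t) = -9·exp(-3·t/2)/2, we substitute t = 2*log(4)/3 to get v = -9/8.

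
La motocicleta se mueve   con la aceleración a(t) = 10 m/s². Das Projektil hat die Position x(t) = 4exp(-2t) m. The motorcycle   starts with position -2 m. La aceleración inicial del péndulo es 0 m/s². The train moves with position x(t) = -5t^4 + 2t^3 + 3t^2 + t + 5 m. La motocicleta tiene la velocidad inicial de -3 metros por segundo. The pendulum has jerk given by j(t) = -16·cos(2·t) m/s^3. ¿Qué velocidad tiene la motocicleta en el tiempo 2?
Partiendo de la aceleración a(t) = 10, tomamos 1 antiderivada. La antiderivada de la aceleración es la velocidad. Usando v(0) = -3, obtenemos v(t) = 10·t - 3. Usando v(t) = 10·t - 3 y sustituyendo t = 2, encontramos v = 17.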